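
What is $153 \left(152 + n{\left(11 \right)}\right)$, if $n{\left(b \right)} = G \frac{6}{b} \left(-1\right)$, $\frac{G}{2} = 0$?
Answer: $23256$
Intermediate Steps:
$G = 0$ ($G = 2 \cdot 0 = 0$)
$n{\left(b \right)} = 0$ ($n{\left(b \right)} = 0 \frac{6}{b} \left(-1\right) = 0 \left(-1\right) = 0$)
$153 \left(152 + n{\left(11 \right)}\right) = 153 \left(152 + 0\right) = 153 \cdot 152 = 23256$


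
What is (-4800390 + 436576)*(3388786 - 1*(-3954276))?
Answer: -32043756758468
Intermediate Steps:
(-4800390 + 436576)*(3388786 - 1*(-3954276)) = -4363814*(3388786 + 3954276) = -4363814*7343062 = -32043756758468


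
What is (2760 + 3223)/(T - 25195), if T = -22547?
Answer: -5983/47742 ≈ -0.12532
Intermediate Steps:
(2760 + 3223)/(T - 25195) = (2760 + 3223)/(-22547 - 25195) = 5983/(-47742) = 5983*(-1/47742) = -5983/47742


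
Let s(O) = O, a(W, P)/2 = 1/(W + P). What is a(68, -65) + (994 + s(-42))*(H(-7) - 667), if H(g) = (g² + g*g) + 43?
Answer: -1502254/3 ≈ -5.0075e+5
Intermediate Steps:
a(W, P) = 2/(P + W) (a(W, P) = 2/(W + P) = 2/(P + W))
H(g) = 43 + 2*g² (H(g) = (g² + g²) + 43 = 2*g² + 43 = 43 + 2*g²)
a(68, -65) + (994 + s(-42))*(H(-7) - 667) = 2/(-65 + 68) + (994 - 42)*((43 + 2*(-7)²) - 667) = 2/3 + 952*((43 + 2*49) - 667) = 2*(⅓) + 952*((43 + 98) - 667) = ⅔ + 952*(141 - 667) = ⅔ + 952*(-526) = ⅔ - 500752 = -1502254/3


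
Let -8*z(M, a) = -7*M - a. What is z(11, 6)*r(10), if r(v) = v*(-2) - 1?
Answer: -1743/8 ≈ -217.88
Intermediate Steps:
z(M, a) = a/8 + 7*M/8 (z(M, a) = -(-7*M - a)/8 = -(-a - 7*M)/8 = a/8 + 7*M/8)
r(v) = -1 - 2*v (r(v) = -2*v - 1 = -1 - 2*v)
z(11, 6)*r(10) = ((1/8)*6 + (7/8)*11)*(-1 - 2*10) = (3/4 + 77/8)*(-1 - 20) = (83/8)*(-21) = -1743/8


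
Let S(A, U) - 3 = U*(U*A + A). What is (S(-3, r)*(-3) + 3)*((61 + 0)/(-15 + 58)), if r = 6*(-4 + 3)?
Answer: 16104/43 ≈ 374.51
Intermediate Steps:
r = -6 (r = 6*(-1) = -6)
S(A, U) = 3 + U*(A + A*U) (S(A, U) = 3 + U*(U*A + A) = 3 + U*(A*U + A) = 3 + U*(A + A*U))
(S(-3, r)*(-3) + 3)*((61 + 0)/(-15 + 58)) = ((3 - 3*(-6) - 3*(-6)**2)*(-3) + 3)*((61 + 0)/(-15 + 58)) = ((3 + 18 - 3*36)*(-3) + 3)*(61/43) = ((3 + 18 - 108)*(-3) + 3)*(61*(1/43)) = (-87*(-3) + 3)*(61/43) = (261 + 3)*(61/43) = 264*(61/43) = 16104/43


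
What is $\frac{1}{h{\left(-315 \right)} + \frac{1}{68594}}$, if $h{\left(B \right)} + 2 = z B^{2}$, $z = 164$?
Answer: $\frac{68594}{1116223165413} \approx 6.1452 \cdot 10^{-8}$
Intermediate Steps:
$h{\left(B \right)} = -2 + 164 B^{2}$
$\frac{1}{h{\left(-315 \right)} + \frac{1}{68594}} = \frac{1}{\left(-2 + 164 \left(-315\right)^{2}\right) + \frac{1}{68594}} = \frac{1}{\left(-2 + 164 \cdot 99225\right) + \frac{1}{68594}} = \frac{1}{\left(-2 + 16272900\right) + \frac{1}{68594}} = \frac{1}{16272898 + \frac{1}{68594}} = \frac{1}{\frac{1116223165413}{68594}} = \frac{68594}{1116223165413}$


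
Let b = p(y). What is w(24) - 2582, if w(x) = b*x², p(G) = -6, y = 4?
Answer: -6038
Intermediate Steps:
b = -6
w(x) = -6*x²
w(24) - 2582 = -6*24² - 2582 = -6*576 - 2582 = -3456 - 2582 = -6038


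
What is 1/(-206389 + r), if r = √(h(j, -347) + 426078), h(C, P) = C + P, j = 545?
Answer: -206389/42595993045 - 6*√11841/42595993045 ≈ -4.8606e-6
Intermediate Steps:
r = 6*√11841 (r = √((545 - 347) + 426078) = √(198 + 426078) = √426276 = 6*√11841 ≈ 652.90)
1/(-206389 + r) = 1/(-206389 + 6*√11841)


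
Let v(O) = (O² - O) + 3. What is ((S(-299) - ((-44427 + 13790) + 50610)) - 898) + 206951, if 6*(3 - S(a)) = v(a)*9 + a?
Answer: 154735/3 ≈ 51578.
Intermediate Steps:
v(O) = 3 + O² - O
S(a) = -3/2 - 3*a²/2 + 4*a/3 (S(a) = 3 - ((3 + a² - a)*9 + a)/6 = 3 - ((27 - 9*a + 9*a²) + a)/6 = 3 - (27 - 8*a + 9*a²)/6 = 3 + (-9/2 - 3*a²/2 + 4*a/3) = -3/2 - 3*a²/2 + 4*a/3)
((S(-299) - ((-44427 + 13790) + 50610)) - 898) + 206951 = (((-3/2 - 3/2*(-299)² + (4/3)*(-299)) - ((-44427 + 13790) + 50610)) - 898) + 206951 = (((-3/2 - 3/2*89401 - 1196/3) - (-30637 + 50610)) - 898) + 206951 = (((-3/2 - 268203/2 - 1196/3) - 1*19973) - 898) + 206951 = ((-403505/3 - 19973) - 898) + 206951 = (-463424/3 - 898) + 206951 = -466118/3 + 206951 = 154735/3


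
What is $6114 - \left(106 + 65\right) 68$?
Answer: $-5514$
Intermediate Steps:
$6114 - \left(106 + 65\right) 68 = 6114 - 171 \cdot 68 = 6114 - 11628 = -5514$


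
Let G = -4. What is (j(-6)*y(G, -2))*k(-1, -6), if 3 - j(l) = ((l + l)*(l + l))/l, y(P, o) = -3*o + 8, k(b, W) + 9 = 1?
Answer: -3024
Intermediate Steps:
k(b, W) = -8 (k(b, W) = -9 + 1 = -8)
y(P, o) = 8 - 3*o
j(l) = 3 - 4*l (j(l) = 3 - (l + l)*(l + l)/l = 3 - (2*l)*(2*l)/l = 3 - 4*l²/l = 3 - 4*l)
(j(-6)*y(G, -2))*k(-1, -6) = ((3 - 4*(-6))*(8 - 3*(-2)))*(-8) = ((3 + 24)*(8 + 6))*(-8) = (27*14)*(-8) = 378*(-8) = -3024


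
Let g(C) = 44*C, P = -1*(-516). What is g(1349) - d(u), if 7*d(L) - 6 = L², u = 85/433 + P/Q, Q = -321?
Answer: 891862002058485/15025930927 ≈ 59355.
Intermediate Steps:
P = 516
u = -65381/46331 (u = 85/433 + 516/(-321) = 85*(1/433) + 516*(-1/321) = 85/433 - 172/107 = -65381/46331 ≈ -1.4112)
d(L) = 6/7 + L²/7
g(1349) - d(u) = 44*1349 - (6/7 + (-65381/46331)²/7) = 59356 - (6/7 + (⅐)*(4274675161/2146561561)) = 59356 - (6/7 + 4274675161/15025930927) = 59356 - 1*17154044527/15025930927 = 59356 - 17154044527/15025930927 = 891862002058485/15025930927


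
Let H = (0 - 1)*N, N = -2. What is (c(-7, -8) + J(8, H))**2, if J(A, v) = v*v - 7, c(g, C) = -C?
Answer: 25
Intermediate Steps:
H = 2 (H = (0 - 1)*(-2) = -1*(-2) = 2)
J(A, v) = -7 + v**2 (J(A, v) = v**2 - 7 = -7 + v**2)
(c(-7, -8) + J(8, H))**2 = (-1*(-8) + (-7 + 2**2))**2 = (8 + (-7 + 4))**2 = (8 - 3)**2 = 5**2 = 25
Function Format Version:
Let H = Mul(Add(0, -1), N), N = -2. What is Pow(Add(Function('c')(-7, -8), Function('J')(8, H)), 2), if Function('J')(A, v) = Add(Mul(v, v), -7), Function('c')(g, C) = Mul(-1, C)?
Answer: 25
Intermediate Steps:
H = 2 (H = Mul(Add(0, -1), -2) = Mul(-1, -2) = 2)
Function('J')(A, v) = Add(-7, Pow(v, 2)) (Function('J')(A, v) = Add(Pow(v, 2), -7) = Add(-7, Pow(v, 2)))
Pow(Add(Function('c')(-7, -8), Function('J')(8, H)), 2) = Pow(Add(Mul(-1, -8), Add(-7, Pow(2, 2))), 2) = Pow(Add(8, Add(-7, 4)), 2) = Pow(Add(8, -3), 2) = Pow(5, 2) = 25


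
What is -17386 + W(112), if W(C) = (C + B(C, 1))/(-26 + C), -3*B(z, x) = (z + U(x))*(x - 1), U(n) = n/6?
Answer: -747542/43 ≈ -17385.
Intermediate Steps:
U(n) = n/6 (U(n) = n*(⅙) = n/6)
B(z, x) = -(-1 + x)*(z + x/6)/3 (B(z, x) = -(z + x/6)*(x - 1)/3 = -(z + x/6)*(-1 + x)/3 = -(-1 + x)*(z + x/6)/3)
W(C) = C/(-26 + C) (W(C) = (C + (-1/18*1² + C/3 + (1/18)*1 - ⅓*1*C))/(-26 + C) = (C + (-1/18*1 + C/3 + 1/18 - C/3))/(-26 + C) = (C + (-1/18 + C/3 + 1/18 - C/3))/(-26 + C) = (C + 0)/(-26 + C) = C/(-26 + C))
-17386 + W(112) = -17386 + 112/(-26 + 112) = -17386 + 112/86 = -17386 + 112*(1/86) = -17386 + 56/43 = -747542/43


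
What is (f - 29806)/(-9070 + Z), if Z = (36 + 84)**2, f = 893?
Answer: -28913/5330 ≈ -5.4246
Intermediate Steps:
Z = 14400 (Z = 120**2 = 14400)
(f - 29806)/(-9070 + Z) = (893 - 29806)/(-9070 + 14400) = -28913/5330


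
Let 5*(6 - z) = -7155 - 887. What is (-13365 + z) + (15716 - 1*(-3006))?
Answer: 34857/5 ≈ 6971.4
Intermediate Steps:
z = 8072/5 (z = 6 - (-7155 - 887)/5 = 6 - 1/5*(-8042) = 6 + 8042/5 = 8072/5 ≈ 1614.4)
(-13365 + z) + (15716 - 1*(-3006)) = (-13365 + 8072/5) + (15716 - 1*(-3006)) = -58753/5 + (15716 + 3006) = -58753/5 + 18722 = 34857/5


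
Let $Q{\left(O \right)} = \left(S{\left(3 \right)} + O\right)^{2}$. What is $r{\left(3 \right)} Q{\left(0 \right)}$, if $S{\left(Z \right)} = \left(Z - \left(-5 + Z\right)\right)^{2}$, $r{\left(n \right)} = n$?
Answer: $1875$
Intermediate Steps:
$S{\left(Z \right)} = 25$ ($S{\left(Z \right)} = 5^{2} = 25$)
$Q{\left(O \right)} = \left(25 + O\right)^{2}$
$r{\left(3 \right)} Q{\left(0 \right)} = 3 \left(25 + 0\right)^{2} = 3 \cdot 25^{2} = 3 \cdot 625 = 1875$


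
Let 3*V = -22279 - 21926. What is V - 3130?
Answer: -17865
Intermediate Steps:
V = -14735 (V = (-22279 - 21926)/3 = (⅓)*(-44205) = -14735)
V - 3130 = -14735 - 3130 = -17865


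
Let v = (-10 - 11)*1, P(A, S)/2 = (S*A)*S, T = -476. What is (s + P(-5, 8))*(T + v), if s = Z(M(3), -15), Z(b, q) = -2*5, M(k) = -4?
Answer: 323050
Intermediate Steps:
P(A, S) = 2*A*S² (P(A, S) = 2*((S*A)*S) = 2*((A*S)*S) = 2*(A*S²) = 2*A*S²)
Z(b, q) = -10
s = -10
v = -21 (v = -21*1 = -21)
(s + P(-5, 8))*(T + v) = (-10 + 2*(-5)*8²)*(-476 - 21) = (-10 + 2*(-5)*64)*(-497) = (-10 - 640)*(-497) = -650*(-497) = 323050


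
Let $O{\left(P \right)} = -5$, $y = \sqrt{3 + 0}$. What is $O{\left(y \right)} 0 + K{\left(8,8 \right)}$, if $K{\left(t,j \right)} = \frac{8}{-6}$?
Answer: $- \frac{4}{3} \approx -1.3333$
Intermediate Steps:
$y = \sqrt{3} \approx 1.732$
$K{\left(t,j \right)} = - \frac{4}{3}$ ($K{\left(t,j \right)} = 8 \left(- \frac{1}{6}\right) = - \frac{4}{3}$)
$O{\left(y \right)} 0 + K{\left(8,8 \right)} = \left(-5\right) 0 - \frac{4}{3} = 0 - \frac{4}{3} = - \frac{4}{3}$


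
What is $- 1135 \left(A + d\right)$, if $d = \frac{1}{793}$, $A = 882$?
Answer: $- \frac{793849645}{793} \approx -1.0011 \cdot 10^{6}$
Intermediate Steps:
$d = \frac{1}{793} \approx 0.001261$
$- 1135 \left(A + d\right) = - 1135 \left(882 + \frac{1}{793}\right) = \left(-1135\right) \frac{699427}{793} = - \frac{793849645}{793}$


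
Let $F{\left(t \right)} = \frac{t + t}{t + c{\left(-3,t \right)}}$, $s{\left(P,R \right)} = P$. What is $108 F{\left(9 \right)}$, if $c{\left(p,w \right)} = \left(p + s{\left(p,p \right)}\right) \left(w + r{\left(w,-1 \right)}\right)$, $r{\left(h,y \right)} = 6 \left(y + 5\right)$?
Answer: $- \frac{72}{7} \approx -10.286$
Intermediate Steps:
$r{\left(h,y \right)} = 30 + 6 y$ ($r{\left(h,y \right)} = 6 \left(5 + y\right) = 30 + 6 y$)
$c{\left(p,w \right)} = 2 p \left(24 + w\right)$ ($c{\left(p,w \right)} = \left(p + p\right) \left(w + \left(30 + 6 \left(-1\right)\right)\right) = 2 p \left(w + \left(30 - 6\right)\right) = 2 p \left(w + 24\right) = 2 p \left(24 + w\right)$)
$F{\left(t \right)} = \frac{2 t}{-144 - 5 t}$ ($F{\left(t \right)} = \frac{t + t}{t + 2 \left(-3\right) \left(24 + t\right)} = \frac{2 t}{t - \left(144 + 6 t\right)} = \frac{2 t}{-144 - 5 t}$)
$108 F{\left(9 \right)} = 108 \left(\left(-2\right) 9 \frac{1}{144 + 5 \cdot 9}\right) = 108 \left(\left(-2\right) 9 \frac{1}{144 + 45}\right) = 108 \left(\left(-2\right) 9 \cdot \frac{1}{189}\right) = 108 \left(- \frac{2}{21}\right) = - \frac{72}{7}$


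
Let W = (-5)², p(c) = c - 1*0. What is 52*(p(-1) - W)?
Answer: -1352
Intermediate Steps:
p(c) = c (p(c) = c + 0 = c)
W = 25
52*(p(-1) - W) = 52*(-1 - 1*25) = 52*(-1 - 25) = 52*(-26) = -1352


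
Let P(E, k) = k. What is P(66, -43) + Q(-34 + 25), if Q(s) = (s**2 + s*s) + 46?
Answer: 165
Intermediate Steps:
Q(s) = 46 + 2*s**2 (Q(s) = (s**2 + s**2) + 46 = 2*s**2 + 46 = 46 + 2*s**2)
P(66, -43) + Q(-34 + 25) = -43 + (46 + 2*(-34 + 25)**2) = -43 + (46 + 2*(-9)**2) = -43 + (46 + 2*81) = -43 + (46 + 162) = -43 + 208 = 165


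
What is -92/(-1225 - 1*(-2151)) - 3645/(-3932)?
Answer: 1506763/1820516 ≈ 0.82766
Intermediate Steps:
-92/(-1225 - 1*(-2151)) - 3645/(-3932) = -92/(-1225 + 2151) - 3645*(-1/3932) = -92/926 + 3645/3932 = -92*1/926 + 3645/3932 = -46/463 + 3645/3932 = 1506763/1820516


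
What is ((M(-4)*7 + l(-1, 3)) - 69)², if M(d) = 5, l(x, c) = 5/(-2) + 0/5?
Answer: 5329/4 ≈ 1332.3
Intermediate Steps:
l(x, c) = -5/2 (l(x, c) = 5*(-½) + 0*(⅕) = -5/2 + 0 = -5/2)
((M(-4)*7 + l(-1, 3)) - 69)² = ((5*7 - 5/2) - 69)² = ((35 - 5/2) - 69)² = (65/2 - 69)² = (-73/2)² = 5329/4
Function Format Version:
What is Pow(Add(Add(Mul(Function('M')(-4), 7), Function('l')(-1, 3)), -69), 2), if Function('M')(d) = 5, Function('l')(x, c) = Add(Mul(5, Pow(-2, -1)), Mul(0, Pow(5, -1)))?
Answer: Rational(5329, 4) ≈ 1332.3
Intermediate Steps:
Function('l')(x, c) = Rational(-5, 2) (Function('l')(x, c) = Add(Mul(5, Rational(-1, 2)), Mul(0, Rational(1, 5))) = Add(Rational(-5, 2), 0) = Rational(-5, 2))
Pow(Add(Add(Mul(Function('M')(-4), 7), Function('l')(-1, 3)), -69), 2) = Pow(Add(Add(Mul(5, 7), Rational(-5, 2)), -69), 2) = Pow(Add(Add(35, Rational(-5, 2)), -69), 2) = Pow(Add(Rational(65, 2), -69), 2) = Pow(Rational(-73, 2), 2) = Rational(5329, 4)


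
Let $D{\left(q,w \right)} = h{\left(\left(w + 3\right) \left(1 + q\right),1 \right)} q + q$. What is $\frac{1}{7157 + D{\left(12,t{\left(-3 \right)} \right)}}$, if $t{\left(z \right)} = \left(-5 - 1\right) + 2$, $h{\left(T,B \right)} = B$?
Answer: $\frac{1}{7181} \approx 0.00013926$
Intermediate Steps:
$t{\left(z \right)} = -4$ ($t{\left(z \right)} = -6 + 2 = -4$)
$D{\left(q,w \right)} = 2 q$ ($D{\left(q,w \right)} = 1 q + q = q + q = 2 q$)
$\frac{1}{7157 + D{\left(12,t{\left(-3 \right)} \right)}} = \frac{1}{7157 + 2 \cdot 12} = \frac{1}{7157 + 24} = \frac{1}{7181}$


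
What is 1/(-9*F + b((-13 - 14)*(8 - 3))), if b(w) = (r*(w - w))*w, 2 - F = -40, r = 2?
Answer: -1/378 ≈ -0.0026455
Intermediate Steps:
F = 42 (F = 2 - 1*(-40) = 2 + 40 = 42)
b(w) = 0 (b(w) = (2*(w - w))*w = (2*0)*w = 0*w = 0)
1/(-9*F + b((-13 - 14)*(8 - 3))) = 1/(-9*42 + 0) = 1/(-378 + 0) = 1/(-378) = -1/378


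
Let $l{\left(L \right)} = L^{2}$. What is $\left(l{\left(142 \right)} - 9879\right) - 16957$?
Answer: $-6672$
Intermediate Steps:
$\left(l{\left(142 \right)} - 9879\right) - 16957 = \left(142^{2} - 9879\right) - 16957 = \left(20164 - 9879\right) - 16957 = 10285 - 16957 = -6672$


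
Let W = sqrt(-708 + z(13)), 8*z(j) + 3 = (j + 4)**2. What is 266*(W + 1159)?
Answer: 308294 + 133*I*sqrt(2689) ≈ 3.0829e+5 + 6896.8*I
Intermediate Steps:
z(j) = -3/8 + (4 + j)**2/8 (z(j) = -3/8 + (j + 4)**2/8 = -3/8 + (4 + j)**2/8)
W = I*sqrt(2689)/2 (W = sqrt(-708 + (-3/8 + (4 + 13)**2/8)) = sqrt(-708 + (-3/8 + (1/8)*17**2)) = sqrt(-708 + (-3/8 + (1/8)*289)) = sqrt(-708 + (-3/8 + 289/8)) = sqrt(-708 + 143/4) = sqrt(-2689/4) = I*sqrt(2689)/2 ≈ 25.928*I)
266*(W + 1159) = 266*(I*sqrt(2689)/2 + 1159) = 266*(1159 + I*sqrt(2689)/2) = 308294 + 133*I*sqrt(2689)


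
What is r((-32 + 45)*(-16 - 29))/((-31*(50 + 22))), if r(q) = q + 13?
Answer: 143/558 ≈ 0.25627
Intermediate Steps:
r(q) = 13 + q
r((-32 + 45)*(-16 - 29))/((-31*(50 + 22))) = (13 + (-32 + 45)*(-16 - 29))/((-31*(50 + 22))) = (13 + 13*(-45))/((-31*72)) = (13 - 585)/(-2232) = -572*(-1/2232) = 143/558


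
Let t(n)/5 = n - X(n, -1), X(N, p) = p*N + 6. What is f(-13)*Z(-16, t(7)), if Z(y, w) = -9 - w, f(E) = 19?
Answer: -931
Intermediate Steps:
X(N, p) = 6 + N*p (X(N, p) = N*p + 6 = 6 + N*p)
t(n) = -30 + 10*n (t(n) = 5*(n - (6 + n*(-1))) = 5*(n - (6 - n)) = 5*(n + (-6 + n)) = 5*(-6 + 2*n) = -30 + 10*n)
f(-13)*Z(-16, t(7)) = 19*(-9 - (-30 + 10*7)) = 19*(-9 - (-30 + 70)) = 19*(-9 - 1*40) = 19*(-9 - 40) = 19*(-49) = -931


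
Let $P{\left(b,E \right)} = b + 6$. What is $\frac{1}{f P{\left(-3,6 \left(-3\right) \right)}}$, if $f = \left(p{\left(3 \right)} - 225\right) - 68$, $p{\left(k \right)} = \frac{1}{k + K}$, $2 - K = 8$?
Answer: $- \frac{1}{880} \approx -0.0011364$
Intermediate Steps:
$P{\left(b,E \right)} = 6 + b$
$K = -6$ ($K = 2 - 8 = -6$)
$p{\left(k \right)} = \frac{1}{-6 + k}$ ($p{\left(k \right)} = \frac{1}{k - 6} = \frac{1}{-6 + k}$)
$f = - \frac{880}{3}$ ($f = \left(\frac{1}{-6 + 3} - 225\right) - 68 = \left(\frac{1}{-3} - 225\right) - 68 = \left(- \frac{1}{3} - 225\right) - 68 = - \frac{676}{3} - 68 = - \frac{880}{3} \approx -293.33$)
$\frac{1}{f P{\left(-3,6 \left(-3\right) \right)}} = \frac{1}{\left(- \frac{880}{3}\right) \left(6 - 3\right)} = \frac{1}{\left(- \frac{880}{3}\right) 3} = \frac{1}{-880} = - \frac{1}{880}$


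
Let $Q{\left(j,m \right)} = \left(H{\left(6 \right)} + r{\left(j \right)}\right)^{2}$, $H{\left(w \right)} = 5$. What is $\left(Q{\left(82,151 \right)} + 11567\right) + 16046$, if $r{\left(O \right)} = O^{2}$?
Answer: $45307054$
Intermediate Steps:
$Q{\left(j,m \right)} = \left(5 + j^{2}\right)^{2}$
$\left(Q{\left(82,151 \right)} + 11567\right) + 16046 = \left(\left(5 + 82^{2}\right)^{2} + 11567\right) + 16046 = \left(\left(5 + 6724\right)^{2} + 11567\right) + 16046 = \left(6729^{2} + 11567\right) + 16046 = \left(45279441 + 11567\right) + 16046 = 45291008 + 16046 = 45307054$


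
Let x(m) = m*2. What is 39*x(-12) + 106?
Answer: -830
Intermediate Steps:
x(m) = 2*m
39*x(-12) + 106 = 39*(2*(-12)) + 106 = 39*(-24) + 106 = -936 + 106 = -830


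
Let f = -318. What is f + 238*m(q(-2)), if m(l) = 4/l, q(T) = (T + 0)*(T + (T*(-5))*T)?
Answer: -3260/11 ≈ -296.36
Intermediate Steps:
q(T) = T*(T - 5*T**2) (q(T) = T*(T + (-5*T)*T) = T*(T - 5*T**2))
f + 238*m(q(-2)) = -318 + 238*(4/(((-2)**2*(1 - 5*(-2))))) = -318 + 238*(4/((4*(1 + 10)))) = -318 + 238*(4/((4*11))) = -318 + 238*(4/44) = -318 + 238*(4*(1/44)) = -318 + 238*(1/11) = -318 + 238/11 = -3260/11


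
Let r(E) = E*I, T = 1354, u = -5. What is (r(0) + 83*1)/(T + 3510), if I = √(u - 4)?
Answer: 83/4864 ≈ 0.017064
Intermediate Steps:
I = 3*I (I = √(-5 - 4) = √(-9) = 3*I ≈ 3.0*I)
r(E) = 3*I*E (r(E) = E*(3*I) = 3*I*E)
(r(0) + 83*1)/(T + 3510) = (3*I*0 + 83*1)/(1354 + 3510) = (0 + 83)/4864 = 83*(1/4864) = 83/4864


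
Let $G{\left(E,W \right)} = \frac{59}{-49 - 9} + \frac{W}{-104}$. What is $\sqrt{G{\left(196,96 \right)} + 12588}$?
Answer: $\frac{\sqrt{7155376306}}{754} \approx 112.19$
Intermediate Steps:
$G{\left(E,W \right)} = - \frac{59}{58} - \frac{W}{104}$ ($G{\left(E,W \right)} = \frac{59}{-49 - 9} + W \left(- \frac{1}{104}\right) = \frac{59}{-58} - \frac{W}{104} = 59 \left(- \frac{1}{58}\right) - \frac{W}{104} = - \frac{59}{58} - \frac{W}{104}$)
$\sqrt{G{\left(196,96 \right)} + 12588} = \sqrt{\left(- \frac{59}{58} - \frac{12}{13}\right) + 12588} = \sqrt{- \frac{1463}{754} + 12588} = \sqrt{\frac{9489889}{754}} = \frac{\sqrt{7155376306}}{754}$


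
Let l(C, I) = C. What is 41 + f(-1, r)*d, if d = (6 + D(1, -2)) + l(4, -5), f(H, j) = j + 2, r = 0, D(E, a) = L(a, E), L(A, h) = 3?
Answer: 67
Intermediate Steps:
D(E, a) = 3
f(H, j) = 2 + j
d = 13 (d = (6 + 3) + 4 = 9 + 4 = 13)
41 + f(-1, r)*d = 41 + (2 + 0)*13 = 41 + 2*13 = 41 + 26 = 67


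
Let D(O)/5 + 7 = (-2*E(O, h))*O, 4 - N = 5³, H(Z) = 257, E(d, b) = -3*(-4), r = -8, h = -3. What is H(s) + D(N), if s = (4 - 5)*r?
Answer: 14742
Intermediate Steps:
s = 8 (s = (4 - 5)*(-8) = -1*(-8) = 8)
E(d, b) = 12
N = -121 (N = 4 - 1*5³ = 4 - 1*125 = 4 - 125 = -121)
D(O) = -35 - 120*O (D(O) = -35 + 5*((-2*12)*O) = -35 + 5*(-24*O) = -35 - 120*O)
H(s) + D(N) = 257 + (-35 - 120*(-121)) = 257 + (-35 + 14520) = 257 + 14485 = 14742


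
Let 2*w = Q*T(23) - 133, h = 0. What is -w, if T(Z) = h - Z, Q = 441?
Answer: 5138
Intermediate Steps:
T(Z) = -Z (T(Z) = 0 - Z = -Z)
w = -5138 (w = (441*(-1*23) - 133)/2 = (441*(-23) - 133)/2 = (-10143 - 133)/2 = (1/2)*(-10276) = -5138)
-w = -1*(-5138) = 5138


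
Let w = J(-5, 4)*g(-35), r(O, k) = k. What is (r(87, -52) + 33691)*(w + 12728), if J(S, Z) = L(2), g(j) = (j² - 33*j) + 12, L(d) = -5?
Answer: 25834752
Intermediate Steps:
g(j) = 12 + j² - 33*j
J(S, Z) = -5
w = -11960 (w = -5*(12 + (-35)² - 33*(-35)) = -5*(12 + 1225 + 1155) = -5*2392 = -11960)
(r(87, -52) + 33691)*(w + 12728) = (-52 + 33691)*(-11960 + 12728) = 33639*768 = 25834752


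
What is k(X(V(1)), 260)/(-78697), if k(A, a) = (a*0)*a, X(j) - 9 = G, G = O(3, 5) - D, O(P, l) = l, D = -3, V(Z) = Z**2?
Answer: 0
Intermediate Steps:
G = 8 (G = 5 - 1*(-3) = 5 + 3 = 8)
X(j) = 17 (X(j) = 9 + 8 = 17)
k(A, a) = 0 (k(A, a) = 0*a = 0)
k(X(V(1)), 260)/(-78697) = 0/(-78697) = 0*(-1/78697) = 0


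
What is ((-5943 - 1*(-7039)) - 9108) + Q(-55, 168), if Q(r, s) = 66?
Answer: -7946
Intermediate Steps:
((-5943 - 1*(-7039)) - 9108) + Q(-55, 168) = ((-5943 - 1*(-7039)) - 9108) + 66 = ((-5943 + 7039) - 9108) + 66 = (1096 - 9108) + 66 = -8012 + 66 = -7946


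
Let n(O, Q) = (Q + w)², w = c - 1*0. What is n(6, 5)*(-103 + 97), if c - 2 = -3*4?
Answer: -150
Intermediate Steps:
c = -10 (c = 2 - 3*4 = 2 - 12 = -10)
w = -10 (w = -10 - 1*0 = -10 + 0 = -10)
n(O, Q) = (-10 + Q)² (n(O, Q) = (Q - 10)² = (-10 + Q)²)
n(6, 5)*(-103 + 97) = (-10 + 5)²*(-103 + 97) = (-5)²*(-6) = 25*(-6) = -150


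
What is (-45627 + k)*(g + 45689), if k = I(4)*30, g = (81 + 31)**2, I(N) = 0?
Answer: -2656997091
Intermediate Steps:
g = 12544 (g = 112**2 = 12544)
k = 0 (k = 0*30 = 0)
(-45627 + k)*(g + 45689) = (-45627 + 0)*(12544 + 45689) = -45627*58233 = -2656997091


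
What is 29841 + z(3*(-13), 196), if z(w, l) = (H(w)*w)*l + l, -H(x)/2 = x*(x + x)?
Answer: 46536133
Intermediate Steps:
H(x) = -4*x**2 (H(x) = -2*x*(x + x) = -2*x*2*x = -4*x**2)
z(w, l) = l - 4*l*w**3 (z(w, l) = ((-4*w**2)*w)*l + l = (-4*w**3)*l + l = -4*l*w**3 + l = l - 4*l*w**3)
29841 + z(3*(-13), 196) = 29841 + 196*(1 - 4*(3*(-13))**3) = 29841 + 196*(1 - 4*(-39)**3) = 29841 + 196*(1 - 4*(-59319)) = 29841 + 196*(1 + 237276) = 29841 + 196*237277 = 29841 + 46506292 = 46536133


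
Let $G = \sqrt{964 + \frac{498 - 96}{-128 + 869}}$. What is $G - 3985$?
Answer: $-3985 + \frac{\sqrt{58845774}}{247} \approx -3953.9$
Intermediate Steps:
$G = \frac{\sqrt{58845774}}{247}$ ($G = \sqrt{964 + \frac{402}{741}} = \sqrt{964 + 402 \cdot \frac{1}{741}} = \sqrt{964 + \frac{134}{247}} = \sqrt{\frac{238242}{247}} = \frac{\sqrt{58845774}}{247} \approx 31.057$)
$G - 3985 = \frac{\sqrt{58845774}}{247} - 3985 = -3985 + \frac{\sqrt{58845774}}{247}$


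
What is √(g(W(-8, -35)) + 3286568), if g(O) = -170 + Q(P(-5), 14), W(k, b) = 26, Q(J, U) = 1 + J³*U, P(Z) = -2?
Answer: 3*√365143 ≈ 1812.8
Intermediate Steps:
Q(J, U) = 1 + U*J³
g(O) = -281 (g(O) = -170 + (1 + 14*(-2)³) = -170 + (1 + 14*(-8)) = -170 + (1 - 112) = -170 - 111 = -281)
√(g(W(-8, -35)) + 3286568) = √(-281 + 3286568) = √3286287 = 3*√365143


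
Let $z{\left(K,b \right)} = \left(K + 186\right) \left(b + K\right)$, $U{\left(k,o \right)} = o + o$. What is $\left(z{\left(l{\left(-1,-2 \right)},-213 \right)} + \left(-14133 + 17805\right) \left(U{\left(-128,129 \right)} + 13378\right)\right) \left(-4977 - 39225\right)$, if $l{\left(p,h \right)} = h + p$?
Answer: $-2211508452528$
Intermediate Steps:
$U{\left(k,o \right)} = 2 o$
$z{\left(K,b \right)} = \left(186 + K\right) \left(K + b\right)$
$\left(z{\left(l{\left(-1,-2 \right)},-213 \right)} + \left(-14133 + 17805\right) \left(U{\left(-128,129 \right)} + 13378\right)\right) \left(-4977 - 39225\right) = \left(\left(\left(-2 - 1\right)^{2} + 186 \left(-2 - 1\right) + 186 \left(-213\right) + \left(-2 - 1\right) \left(-213\right)\right) + \left(-14133 + 17805\right) \left(2 \cdot 129 + 13378\right)\right) \left(-4977 - 39225\right) = \left(\left(\left(-3\right)^{2} + 186 \left(-3\right) - 39618 - -639\right) + 3672 \left(258 + 13378\right)\right) \left(-44202\right) = \left(\left(9 - 558 - 39618 + 639\right) + 3672 \cdot 13636\right) \left(-44202\right) = \left(-39528 + 50071392\right) \left(-44202\right) = 50031864 \left(-44202\right) = -2211508452528$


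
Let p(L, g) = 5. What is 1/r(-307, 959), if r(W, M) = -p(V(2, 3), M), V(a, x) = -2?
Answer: -⅕ ≈ -0.20000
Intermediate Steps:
r(W, M) = -5 (r(W, M) = -1*5 = -5)
1/r(-307, 959) = 1/(-5) = -⅕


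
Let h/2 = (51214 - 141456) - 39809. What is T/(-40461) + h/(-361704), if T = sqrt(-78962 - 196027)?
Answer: 130051/180852 - I*sqrt(274989)/40461 ≈ 0.7191 - 0.01296*I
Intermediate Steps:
h = -260102 (h = 2*((51214 - 141456) - 39809) = 2*(-90242 - 39809) = 2*(-130051) = -260102)
T = I*sqrt(274989) (T = sqrt(-274989) = I*sqrt(274989) ≈ 524.39*I)
T/(-40461) + h/(-361704) = (I*sqrt(274989))/(-40461) - 260102/(-361704) = (I*sqrt(274989))*(-1/40461) - 260102*(-1/361704) = -I*sqrt(274989)/40461 + 130051/180852 = 130051/180852 - I*sqrt(274989)/40461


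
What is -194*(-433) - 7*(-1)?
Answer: 84009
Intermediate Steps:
-194*(-433) - 7*(-1) = 84002 + 7 = 84009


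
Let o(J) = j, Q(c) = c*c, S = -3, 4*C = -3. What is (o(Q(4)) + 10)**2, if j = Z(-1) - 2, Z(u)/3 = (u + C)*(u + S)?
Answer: 841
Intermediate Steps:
C = -3/4 (C = (1/4)*(-3) = -3/4 ≈ -0.75000)
Z(u) = 3*(-3 + u)*(-3/4 + u) (Z(u) = 3*((u - 3/4)*(u - 3)) = 3*((-3/4 + u)*(-3 + u)) = 3*((-3 + u)*(-3/4 + u)) = 3*(-3 + u)*(-3/4 + u))
Q(c) = c**2
j = 19 (j = (27/4 + 3*(-1)**2 - 45/4*(-1)) - 2 = (27/4 + 3*1 + 45/4) - 2 = (27/4 + 3 + 45/4) - 2 = 21 - 2 = 19)
o(J) = 19
(o(Q(4)) + 10)**2 = (19 + 10)**2 = 29**2 = 841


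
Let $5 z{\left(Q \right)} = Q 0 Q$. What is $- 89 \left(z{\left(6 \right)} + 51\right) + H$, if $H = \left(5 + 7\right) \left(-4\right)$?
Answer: $-4587$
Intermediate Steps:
$z{\left(Q \right)} = 0$ ($z{\left(Q \right)} = \frac{Q 0 Q}{5} = \frac{0 Q}{5} = \frac{1}{5} \cdot 0 = 0$)
$H = -48$ ($H = 12 \left(-4\right) = -48$)
$- 89 \left(z{\left(6 \right)} + 51\right) + H = - 89 \left(0 + 51\right) - 48 = \left(-89\right) 51 - 48 = -4539 - 48 = -4587$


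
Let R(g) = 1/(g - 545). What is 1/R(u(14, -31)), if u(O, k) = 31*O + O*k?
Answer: -545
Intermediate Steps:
R(g) = 1/(-545 + g)
1/R(u(14, -31)) = 1/(1/(-545 + 14*(31 - 31))) = 1/(1/(-545 + 14*0)) = 1/(1/(-545 + 0)) = 1/(1/(-545)) = 1/(-1/545) = -545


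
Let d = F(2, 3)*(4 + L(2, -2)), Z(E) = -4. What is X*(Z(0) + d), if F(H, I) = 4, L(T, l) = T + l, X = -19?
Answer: -228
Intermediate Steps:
d = 16 (d = 4*(4 + (2 - 2)) = 4*(4 + 0) = 4*4 = 16)
X*(Z(0) + d) = -19*(-4 + 16) = -19*12 = -228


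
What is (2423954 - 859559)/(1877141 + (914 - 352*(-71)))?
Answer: 521465/634349 ≈ 0.82205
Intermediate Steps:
(2423954 - 859559)/(1877141 + (914 - 352*(-71))) = 1564395/(1877141 + (914 + 24992)) = 1564395/(1877141 + 25906) = 1564395/1903047 = 1564395*(1/1903047) = 521465/634349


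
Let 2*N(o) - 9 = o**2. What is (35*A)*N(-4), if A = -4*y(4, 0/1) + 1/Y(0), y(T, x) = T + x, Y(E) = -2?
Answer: -28875/4 ≈ -7218.8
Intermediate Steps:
N(o) = 9/2 + o**2/2
A = -33/2 (A = -4*(4 + 0/1) + 1/(-2) = -4*(4 + 0*1) - 1/2 = -4*(4 + 0) - 1/2 = -4*4 - 1/2 = -16 - 1/2 = -33/2 ≈ -16.500)
(35*A)*N(-4) = (35*(-33/2))*(9/2 + (1/2)*(-4)**2) = -1155*(9/2 + (1/2)*16)/2 = -1155*(9/2 + 8)/2 = -1155/2*25/2 = -28875/4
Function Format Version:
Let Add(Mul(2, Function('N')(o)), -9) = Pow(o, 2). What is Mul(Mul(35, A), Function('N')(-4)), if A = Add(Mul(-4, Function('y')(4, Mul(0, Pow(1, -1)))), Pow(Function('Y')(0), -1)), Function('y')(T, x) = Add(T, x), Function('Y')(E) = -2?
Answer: Rational(-28875, 4) ≈ -7218.8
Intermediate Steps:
Function('N')(o) = Add(Rational(9, 2), Mul(Rational(1, 2), Pow(o, 2)))
A = Rational(-33, 2) (A = Add(Mul(-4, Add(4, Mul(0, Pow(1, -1)))), Pow(-2, -1)) = Add(Mul(-4, Add(4, Mul(0, 1))), Rational(-1, 2)) = Add(Mul(-4, Add(4, 0)), Rational(-1, 2)) = Add(Mul(-4, 4), Rational(-1, 2)) = Add(-16, Rational(-1, 2)) = Rational(-33, 2) ≈ -16.500)
Mul(Mul(35, A), Function('N')(-4)) = Mul(Mul(35, Rational(-33, 2)), Add(Rational(9, 2), Mul(Rational(1, 2), Pow(-4, 2)))) = Mul(Rational(-1155, 2), Add(Rational(9, 2), Mul(Rational(1, 2), 16))) = Mul(Rational(-1155, 2), Add(Rational(9, 2), 8)) = Mul(Rational(-1155, 2), Rational(25, 2)) = Rational(-28875, 4)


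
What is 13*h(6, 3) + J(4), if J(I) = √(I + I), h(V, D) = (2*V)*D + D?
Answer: 507 + 2*√2 ≈ 509.83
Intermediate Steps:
h(V, D) = D + 2*D*V (h(V, D) = 2*D*V + D = D + 2*D*V)
J(I) = √2*√I (J(I) = √(2*I) = √2*√I)
13*h(6, 3) + J(4) = 13*(3*(1 + 2*6)) + √2*√4 = 13*(3*(1 + 12)) + √2*2 = 13*(3*13) + 2*√2 = 13*39 + 2*√2 = 507 + 2*√2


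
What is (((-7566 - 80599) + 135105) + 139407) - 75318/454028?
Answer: 42303340199/227014 ≈ 1.8635e+5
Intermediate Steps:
(((-7566 - 80599) + 135105) + 139407) - 75318/454028 = ((-88165 + 135105) + 139407) - 75318/454028 = (46940 + 139407) - 1*37659/227014 = 186347 - 37659/227014 = 42303340199/227014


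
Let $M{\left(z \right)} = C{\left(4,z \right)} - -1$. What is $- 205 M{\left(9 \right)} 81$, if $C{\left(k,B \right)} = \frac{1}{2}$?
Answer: $- \frac{49815}{2} \approx -24908.0$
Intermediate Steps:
$C{\left(k,B \right)} = \frac{1}{2}$
$M{\left(z \right)} = \frac{3}{2}$ ($M{\left(z \right)} = \frac{1}{2} - -1 = \frac{1}{2} + 1 = \frac{3}{2}$)
$- 205 M{\left(9 \right)} 81 = \left(-205\right) \frac{3}{2} \cdot 81 = \left(- \frac{615}{2}\right) 81 = - \frac{49815}{2}$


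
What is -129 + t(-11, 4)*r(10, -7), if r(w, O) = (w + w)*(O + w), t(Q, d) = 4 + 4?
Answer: 351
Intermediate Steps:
t(Q, d) = 8
r(w, O) = 2*w*(O + w) (r(w, O) = (2*w)*(O + w) = 2*w*(O + w))
-129 + t(-11, 4)*r(10, -7) = -129 + 8*(2*10*(-7 + 10)) = -129 + 8*(2*10*3) = -129 + 8*60 = -129 + 480 = 351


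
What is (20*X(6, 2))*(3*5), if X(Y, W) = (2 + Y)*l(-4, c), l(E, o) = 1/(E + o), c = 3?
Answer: -2400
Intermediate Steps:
X(Y, W) = -2 - Y (X(Y, W) = (2 + Y)/(-4 + 3) = (2 + Y)/(-1) = (2 + Y)*(-1) = -2 - Y)
(20*X(6, 2))*(3*5) = (20*(-2 - 1*6))*(3*5) = (20*(-2 - 6))*15 = (20*(-8))*15 = -160*15 = -2400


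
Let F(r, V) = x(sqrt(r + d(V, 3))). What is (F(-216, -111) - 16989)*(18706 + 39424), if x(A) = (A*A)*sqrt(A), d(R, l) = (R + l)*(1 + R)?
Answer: -987570570 + 4068169920*sqrt(3) ≈ 6.0587e+9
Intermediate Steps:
d(R, l) = (1 + R)*(R + l)
x(A) = A**(5/2) (x(A) = A**2*sqrt(A) = A**(5/2))
F(r, V) = (3 + r + V**2 + 4*V)**(5/4) (F(r, V) = (sqrt(r + (V + 3 + V**2 + V*3)))**(5/2) = (sqrt(r + (V + 3 + V**2 + 3*V)))**(5/2) = (sqrt(r + (3 + V**2 + 4*V)))**(5/2) = (sqrt(3 + r + V**2 + 4*V))**(5/2) = (3 + r + V**2 + 4*V)**(5/4))
(F(-216, -111) - 16989)*(18706 + 39424) = ((3 - 216 + (-111)**2 + 4*(-111))**(5/4) - 16989)*(18706 + 39424) = ((3 - 216 + 12321 - 444)**(5/4) - 16989)*58130 = (11664**(5/4) - 16989)*58130 = (69984*sqrt(3) - 16989)*58130 = (-16989 + 69984*sqrt(3))*58130 = -987570570 + 4068169920*sqrt(3)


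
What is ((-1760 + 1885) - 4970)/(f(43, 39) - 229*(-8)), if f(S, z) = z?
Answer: -4845/1871 ≈ -2.5895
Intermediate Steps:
((-1760 + 1885) - 4970)/(f(43, 39) - 229*(-8)) = ((-1760 + 1885) - 4970)/(39 - 229*(-8)) = (125 - 4970)/(39 + 1832) = -4845/1871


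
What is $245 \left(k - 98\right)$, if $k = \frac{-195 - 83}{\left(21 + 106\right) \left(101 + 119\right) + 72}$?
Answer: $- \frac{336318115}{14006} \approx -24012.0$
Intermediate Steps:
$k = - \frac{139}{14006}$ ($k = - \frac{278}{127 \cdot 220 + 72} = - \frac{278}{27940 + 72} = - \frac{278}{28012} = \left(-278\right) \frac{1}{28012} = - \frac{139}{14006} \approx -0.0099243$)
$245 \left(k - 98\right) = 245 \left(- \frac{139}{14006} - 98\right) = 245 \left(- \frac{1372727}{14006}\right) = - \frac{336318115}{14006}$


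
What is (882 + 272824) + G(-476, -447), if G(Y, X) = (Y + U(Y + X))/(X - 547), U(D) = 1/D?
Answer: 251115293521/917462 ≈ 2.7371e+5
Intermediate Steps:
G(Y, X) = (Y + 1/(X + Y))/(-547 + X) (G(Y, X) = (Y + 1/(Y + X))/(X - 547) = (Y + 1/(X + Y))/(-547 + X))
(882 + 272824) + G(-476, -447) = (882 + 272824) + (1 - 476*(-447 - 476))/((-547 - 447)*(-447 - 476)) = 273706 + (1 - 476*(-923))/(-994*(-923)) = 273706 - 1/994*(-1/923)*(1 + 439348) = 273706 - 1/994*(-1/923)*439349 = 273706 + 439349/917462 = 251115293521/917462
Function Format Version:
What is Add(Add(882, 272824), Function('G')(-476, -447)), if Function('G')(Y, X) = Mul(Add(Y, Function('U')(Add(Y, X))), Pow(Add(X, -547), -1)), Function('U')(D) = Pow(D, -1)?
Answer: Rational(251115293521, 917462) ≈ 2.7371e+5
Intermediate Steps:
Function('G')(Y, X) = Mul(Pow(Add(-547, X), -1), Add(Y, Pow(Add(X, Y), -1))) (Function('G')(Y, X) = Mul(Add(Y, Pow(Add(Y, X), -1)), Pow(Add(X, -547), -1)) = Mul(Add(Y, Pow(Add(X, Y), -1)), Pow(Add(-547, X), -1)) = Mul(Pow(Add(-547, X), -1), Add(Y, Pow(Add(X, Y), -1))))
Add(Add(882, 272824), Function('G')(-476, -447)) = Add(Add(882, 272824), Mul(Pow(Add(-547, -447), -1), Pow(Add(-447, -476), -1), Add(1, Mul(-476, Add(-447, -476))))) = Add(273706, Mul(Pow(-994, -1), Pow(-923, -1), Add(1, Mul(-476, -923)))) = Add(273706, Mul(Rational(-1, 994), Rational(-1, 923), Add(1, 439348))) = Add(273706, Mul(Rational(-1, 994), Rational(-1, 923), 439349)) = Add(273706, Rational(439349, 917462)) = Rational(251115293521, 917462)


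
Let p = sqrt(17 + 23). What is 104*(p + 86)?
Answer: 8944 + 208*sqrt(10) ≈ 9601.8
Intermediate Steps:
p = 2*sqrt(10) (p = sqrt(40) = 2*sqrt(10) ≈ 6.3246)
104*(p + 86) = 104*(2*sqrt(10) + 86) = 104*(86 + 2*sqrt(10)) = 8944 + 208*sqrt(10)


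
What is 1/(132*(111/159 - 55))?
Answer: -53/379896 ≈ -0.00013951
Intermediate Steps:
1/(132*(111/159 - 55)) = 1/(132*(111*(1/159) - 55)) = 1/(132*(37/53 - 55)) = 1/(132*(-2878/53)) = 1/(-379896/53) = -53/379896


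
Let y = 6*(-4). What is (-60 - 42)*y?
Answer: 2448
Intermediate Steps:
y = -24
(-60 - 42)*y = (-60 - 42)*(-24) = -102*(-24) = 2448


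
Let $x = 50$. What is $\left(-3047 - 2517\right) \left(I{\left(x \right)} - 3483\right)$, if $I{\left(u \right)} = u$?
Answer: $19101212$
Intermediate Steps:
$\left(-3047 - 2517\right) \left(I{\left(x \right)} - 3483\right) = \left(-3047 - 2517\right) \left(50 - 3483\right) = \left(-5564\right) \left(-3433\right) = 19101212$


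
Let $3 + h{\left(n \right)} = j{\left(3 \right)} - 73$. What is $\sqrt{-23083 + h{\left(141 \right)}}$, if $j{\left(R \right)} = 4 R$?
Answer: $i \sqrt{23147} \approx 152.14 i$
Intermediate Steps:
$h{\left(n \right)} = -64$ ($h{\left(n \right)} = -3 + \left(4 \cdot 3 - 73\right) = -3 + \left(12 - 73\right) = -3 - 61 = -64$)
$\sqrt{-23083 + h{\left(141 \right)}} = \sqrt{-23083 - 64} = \sqrt{-23147} = i \sqrt{23147}$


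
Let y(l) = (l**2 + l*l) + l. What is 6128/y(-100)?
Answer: 1532/4975 ≈ 0.30794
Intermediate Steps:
y(l) = l + 2*l**2 (y(l) = (l**2 + l**2) + l = 2*l**2 + l = l + 2*l**2)
6128/y(-100) = 6128/((-100*(1 + 2*(-100)))) = 6128/((-100*(1 - 200))) = 6128/((-100*(-199))) = 6128/19900 = 6128*(1/19900) = 1532/4975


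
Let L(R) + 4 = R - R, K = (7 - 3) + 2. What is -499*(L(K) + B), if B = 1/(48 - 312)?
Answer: 527443/264 ≈ 1997.9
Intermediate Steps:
K = 6 (K = 4 + 2 = 6)
L(R) = -4 (L(R) = -4 + (R - R) = -4 + 0 = -4)
B = -1/264 (B = 1/(-264) = -1/264 ≈ -0.0037879)
-499*(L(K) + B) = -499*(-4 - 1/264) = -499*(-1057/264) = 527443/264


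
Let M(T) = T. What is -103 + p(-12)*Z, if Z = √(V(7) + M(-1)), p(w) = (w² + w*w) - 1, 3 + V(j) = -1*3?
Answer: -103 + 287*I*√7 ≈ -103.0 + 759.33*I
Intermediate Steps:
V(j) = -6 (V(j) = -3 - 1*3 = -3 - 3 = -6)
p(w) = -1 + 2*w² (p(w) = (w² + w²) - 1 = 2*w² - 1 = -1 + 2*w²)
Z = I*√7 (Z = √(-6 - 1) = √(-7) = I*√7 ≈ 2.6458*I)
-103 + p(-12)*Z = -103 + (-1 + 2*(-12)²)*(I*√7) = -103 + (-1 + 2*144)*(I*√7) = -103 + (-1 + 288)*(I*√7) = -103 + 287*(I*√7) = -103 + 287*I*√7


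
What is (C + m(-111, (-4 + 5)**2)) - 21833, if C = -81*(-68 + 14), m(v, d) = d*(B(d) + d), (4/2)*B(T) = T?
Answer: -34915/2 ≈ -17458.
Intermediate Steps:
B(T) = T/2
m(v, d) = 3*d**2/2 (m(v, d) = d*(d/2 + d) = d*(3*d/2) = 3*d**2/2)
C = 4374 (C = -81*(-54) = 4374)
(C + m(-111, (-4 + 5)**2)) - 21833 = (4374 + 3*((-4 + 5)**2)**2/2) - 21833 = (4374 + 3*(1**2)**2/2) - 21833 = (4374 + (3/2)*1**2) - 21833 = (4374 + (3/2)*1) - 21833 = (4374 + 3/2) - 21833 = 8751/2 - 21833 = -34915/2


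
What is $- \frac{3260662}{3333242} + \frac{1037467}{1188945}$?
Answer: $- \frac{209309601788}{1981520704845} \approx -0.10563$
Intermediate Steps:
$- \frac{3260662}{3333242} + \frac{1037467}{1188945} = \left(-3260662\right) \frac{1}{3333242} + 1037467 \cdot \frac{1}{1188945} = - \frac{1630331}{1666621} + \frac{1037467}{1188945} = - \frac{209309601788}{1981520704845}$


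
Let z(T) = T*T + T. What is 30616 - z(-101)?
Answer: 20516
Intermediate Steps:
z(T) = T + T² (z(T) = T² + T = T + T²)
30616 - z(-101) = 30616 - (-101)*(1 - 101) = 30616 - (-101)*(-100) = 30616 - 1*10100 = 30616 - 10100 = 20516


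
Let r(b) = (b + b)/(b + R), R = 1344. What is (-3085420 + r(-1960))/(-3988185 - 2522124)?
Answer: 33939550/71613399 ≈ 0.47393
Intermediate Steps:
r(b) = 2*b/(1344 + b) (r(b) = (b + b)/(b + 1344) = (2*b)/(1344 + b) = 2*b/(1344 + b))
(-3085420 + r(-1960))/(-3988185 - 2522124) = (-3085420 + 2*(-1960)/(1344 - 1960))/(-3988185 - 2522124) = (-3085420 + 2*(-1960)/(-616))/(-6510309) = (-3085420 + 2*(-1960)*(-1/616))*(-1/6510309) = (-3085420 + 70/11)*(-1/6510309) = -33939550/11*(-1/6510309) = 33939550/71613399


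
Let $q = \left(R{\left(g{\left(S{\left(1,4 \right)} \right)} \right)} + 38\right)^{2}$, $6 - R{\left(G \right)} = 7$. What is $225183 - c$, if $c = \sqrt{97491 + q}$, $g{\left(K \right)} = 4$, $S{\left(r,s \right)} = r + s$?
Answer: $225183 - 2 \sqrt{24715} \approx 2.2487 \cdot 10^{5}$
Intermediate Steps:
$R{\left(G \right)} = -1$ ($R{\left(G \right)} = 6 - 7 = -1$)
$q = 1369$ ($q = \left(-1 + 38\right)^{2} = 37^{2} = 1369$)
$c = 2 \sqrt{24715}$ ($c = \sqrt{97491 + 1369} = \sqrt{98860} = 2 \sqrt{24715} \approx 314.42$)
$225183 - c = 225183 - 2 \sqrt{24715}$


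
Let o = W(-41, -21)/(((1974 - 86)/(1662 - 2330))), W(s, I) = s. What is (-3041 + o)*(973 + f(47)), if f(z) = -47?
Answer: -661397815/236 ≈ -2.8025e+6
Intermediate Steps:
o = 6847/472 (o = -41*(1662 - 2330)/(1974 - 86) = -41/(1888/(-668)) = -41/(1888*(-1/668)) = -41/(-472/167) = -41*(-167/472) = 6847/472 ≈ 14.506)
(-3041 + o)*(973 + f(47)) = (-3041 + 6847/472)*(973 - 47) = -1428505/472*926 = -661397815/236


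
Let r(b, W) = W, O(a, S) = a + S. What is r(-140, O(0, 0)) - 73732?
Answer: -73732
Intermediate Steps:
O(a, S) = S + a
r(-140, O(0, 0)) - 73732 = (0 + 0) - 73732 = 0 - 73732 = -73732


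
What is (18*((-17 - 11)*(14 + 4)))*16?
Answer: -145152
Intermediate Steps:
(18*((-17 - 11)*(14 + 4)))*16 = (18*(-28*18))*16 = (18*(-504))*16 = -9072*16 = -145152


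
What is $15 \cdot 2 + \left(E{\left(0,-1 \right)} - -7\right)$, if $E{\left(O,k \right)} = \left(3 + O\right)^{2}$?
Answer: $46$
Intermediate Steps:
$15 \cdot 2 + \left(E{\left(0,-1 \right)} - -7\right) = 15 \cdot 2 - \left(-7 - \left(3 + 0\right)^{2}\right) = 30 + \left(3^{2} + 7\right) = 30 + \left(9 + 7\right) = 30 + 16 = 46$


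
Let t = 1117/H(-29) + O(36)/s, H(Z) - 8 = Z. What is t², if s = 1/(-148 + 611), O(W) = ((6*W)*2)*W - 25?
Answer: 22791308038153216/441 ≈ 5.1681e+13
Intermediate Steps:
H(Z) = 8 + Z
O(W) = -25 + 12*W² (O(W) = (12*W)*W - 25 = 12*W² - 25 = -25 + 12*W²)
s = 1/463 ≈ 0.0021598
t = 150967904/21 (t = 1117/(8 - 29) + (-25 + 12*36²)/(1/463) = 1117/(-21) + (-25 + 12*1296)*463 = 1117*(-1/21) + (-25 + 15552)*463 = -1117/21 + 15527*463 = -1117/21 + 7189001 = 150967904/21 ≈ 7.1889e+6)
t² = (150967904/21)² = 22791308038153216/441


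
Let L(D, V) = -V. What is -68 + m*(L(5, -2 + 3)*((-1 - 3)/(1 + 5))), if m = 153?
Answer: 34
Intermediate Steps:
-68 + m*(L(5, -2 + 3)*((-1 - 3)/(1 + 5))) = -68 + 153*((-(-2 + 3))*((-1 - 3)/(1 + 5))) = -68 + 153*((-1*1)*(-4/6)) = -68 + 153*(-(-4)/6) = -68 + 153*(-1*(-2/3)) = -68 + 153*(2/3) = -68 + 102 = 34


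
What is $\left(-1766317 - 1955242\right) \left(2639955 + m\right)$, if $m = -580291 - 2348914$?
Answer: $1076460940750$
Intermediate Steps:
$m = -2929205$
$\left(-1766317 - 1955242\right) \left(2639955 + m\right) = \left(-1766317 - 1955242\right) \left(2639955 - 2929205\right) = \left(-3721559\right) \left(-289250\right) = 1076460940750$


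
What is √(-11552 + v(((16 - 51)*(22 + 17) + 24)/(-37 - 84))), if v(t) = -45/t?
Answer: 3*I*√28506233/149 ≈ 107.5*I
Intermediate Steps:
√(-11552 + v(((16 - 51)*(22 + 17) + 24)/(-37 - 84))) = √(-11552 - 45*(-37 - 84)/((16 - 51)*(22 + 17) + 24)) = √(-11552 - 45*(-121/(-35*39 + 24))) = √(-11552 - 45*(-121/(-1365 + 24))) = √(-11552 - 45/((-1341*(-1/121)))) = √(-11552 - 45/1341/121) = √(-11552 - 45*121/1341) = √(-11552 - 605/149) = √(-1721853/149) = 3*I*√28506233/149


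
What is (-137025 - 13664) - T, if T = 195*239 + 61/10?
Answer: -1973001/10 ≈ -1.9730e+5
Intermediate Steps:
T = 466111/10 (T = 46605 + 61*(⅒) = 46605 + 61/10 = 466111/10 ≈ 46611.)
(-137025 - 13664) - T = (-137025 - 13664) - 1*466111/10 = -150689 - 466111/10 = -1973001/10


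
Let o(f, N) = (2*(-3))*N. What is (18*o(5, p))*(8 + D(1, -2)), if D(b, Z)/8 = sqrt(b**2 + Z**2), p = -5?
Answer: 4320 + 4320*sqrt(5) ≈ 13980.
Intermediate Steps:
D(b, Z) = 8*sqrt(Z**2 + b**2) (D(b, Z) = 8*sqrt(b**2 + Z**2) = 8*sqrt(Z**2 + b**2))
o(f, N) = -6*N
(18*o(5, p))*(8 + D(1, -2)) = (18*(-6*(-5)))*(8 + 8*sqrt((-2)**2 + 1**2)) = (18*30)*(8 + 8*sqrt(4 + 1)) = 540*(8 + 8*sqrt(5)) = 4320 + 4320*sqrt(5)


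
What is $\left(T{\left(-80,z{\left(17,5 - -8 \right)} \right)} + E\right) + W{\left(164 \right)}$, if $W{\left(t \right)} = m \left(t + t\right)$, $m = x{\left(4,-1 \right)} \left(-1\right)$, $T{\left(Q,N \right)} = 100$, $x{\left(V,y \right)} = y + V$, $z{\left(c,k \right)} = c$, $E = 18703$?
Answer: $17819$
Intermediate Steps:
$x{\left(V,y \right)} = V + y$
$m = -3$ ($m = \left(4 - 1\right) \left(-1\right) = 3 \left(-1\right) = -3$)
$W{\left(t \right)} = - 6 t$ ($W{\left(t \right)} = - 3 \left(t + t\right) = - 3 \cdot 2 t = - 6 t$)
$\left(T{\left(-80,z{\left(17,5 - -8 \right)} \right)} + E\right) + W{\left(164 \right)} = \left(100 + 18703\right) - 984 = 18803 - 984 = 17819$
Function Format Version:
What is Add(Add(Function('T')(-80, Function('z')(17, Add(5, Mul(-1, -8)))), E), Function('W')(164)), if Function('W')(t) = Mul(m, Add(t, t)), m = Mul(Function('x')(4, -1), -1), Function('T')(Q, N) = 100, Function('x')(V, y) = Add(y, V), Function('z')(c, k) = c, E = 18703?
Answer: 17819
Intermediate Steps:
Function('x')(V, y) = Add(V, y)
m = -3 (m = Mul(Add(4, -1), -1) = Mul(3, -1) = -3)
Function('W')(t) = Mul(-6, t) (Function('W')(t) = Mul(-3, Add(t, t)) = Mul(-3, Mul(2, t)) = Mul(-6, t))
Add(Add(Function('T')(-80, Function('z')(17, Add(5, Mul(-1, -8)))), E), Function('W')(164)) = Add(Add(100, 18703), Mul(-6, 164)) = Add(18803, -984) = 17819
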